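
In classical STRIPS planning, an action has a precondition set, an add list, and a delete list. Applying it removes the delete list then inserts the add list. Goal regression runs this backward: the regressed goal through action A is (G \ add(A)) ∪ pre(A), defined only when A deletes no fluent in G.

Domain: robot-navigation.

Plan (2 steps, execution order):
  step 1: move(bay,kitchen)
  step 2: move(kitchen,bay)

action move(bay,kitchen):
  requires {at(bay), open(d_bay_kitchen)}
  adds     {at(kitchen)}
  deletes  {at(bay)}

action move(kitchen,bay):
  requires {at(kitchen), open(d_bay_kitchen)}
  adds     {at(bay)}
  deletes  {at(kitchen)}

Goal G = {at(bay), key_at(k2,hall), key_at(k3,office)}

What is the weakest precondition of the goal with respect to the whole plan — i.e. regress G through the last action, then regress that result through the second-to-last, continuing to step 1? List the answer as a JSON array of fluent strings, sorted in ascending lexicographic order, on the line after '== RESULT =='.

Work backward from the goal:
  through step 2 (move(kitchen,bay)): drop {at(bay)}, keep {key_at(k2,hall), key_at(k3,office)}, require {at(kitchen), open(d_bay_kitchen)}
    → {at(kitchen), key_at(k2,hall), key_at(k3,office), open(d_bay_kitchen)}
  through step 1 (move(bay,kitchen)): drop {at(kitchen)}, keep {key_at(k2,hall), key_at(k3,office), open(d_bay_kitchen)}, require {at(bay), open(d_bay_kitchen)}
    → {at(bay), key_at(k2,hall), key_at(k3,office), open(d_bay_kitchen)}

== RESULT ==
["at(bay)", "key_at(k2,hall)", "key_at(k3,office)", "open(d_bay_kitchen)"]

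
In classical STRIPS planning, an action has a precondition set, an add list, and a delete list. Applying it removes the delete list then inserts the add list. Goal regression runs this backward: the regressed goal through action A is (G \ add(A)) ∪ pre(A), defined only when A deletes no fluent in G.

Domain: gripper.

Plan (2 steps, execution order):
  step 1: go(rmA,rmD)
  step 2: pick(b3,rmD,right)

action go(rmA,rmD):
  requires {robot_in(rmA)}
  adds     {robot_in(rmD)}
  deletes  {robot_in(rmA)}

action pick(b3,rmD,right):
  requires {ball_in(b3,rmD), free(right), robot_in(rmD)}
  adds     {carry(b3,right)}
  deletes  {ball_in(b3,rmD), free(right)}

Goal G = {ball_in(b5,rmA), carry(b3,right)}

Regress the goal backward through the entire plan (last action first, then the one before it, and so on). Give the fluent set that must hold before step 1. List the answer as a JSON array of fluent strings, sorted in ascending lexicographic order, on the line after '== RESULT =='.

Regress step by step:
  through step 2 (pick(b3,rmD,right)): drop {carry(b3,right)}, keep {ball_in(b5,rmA)}, require {ball_in(b3,rmD), free(right), robot_in(rmD)}
    → {ball_in(b3,rmD), ball_in(b5,rmA), free(right), robot_in(rmD)}
  through step 1 (go(rmA,rmD)): drop {robot_in(rmD)}, keep {ball_in(b3,rmD), ball_in(b5,rmA), free(right)}, require {robot_in(rmA)}
    → {ball_in(b3,rmD), ball_in(b5,rmA), free(right), robot_in(rmA)}

== RESULT ==
["ball_in(b3,rmD)", "ball_in(b5,rmA)", "free(right)", "robot_in(rmA)"]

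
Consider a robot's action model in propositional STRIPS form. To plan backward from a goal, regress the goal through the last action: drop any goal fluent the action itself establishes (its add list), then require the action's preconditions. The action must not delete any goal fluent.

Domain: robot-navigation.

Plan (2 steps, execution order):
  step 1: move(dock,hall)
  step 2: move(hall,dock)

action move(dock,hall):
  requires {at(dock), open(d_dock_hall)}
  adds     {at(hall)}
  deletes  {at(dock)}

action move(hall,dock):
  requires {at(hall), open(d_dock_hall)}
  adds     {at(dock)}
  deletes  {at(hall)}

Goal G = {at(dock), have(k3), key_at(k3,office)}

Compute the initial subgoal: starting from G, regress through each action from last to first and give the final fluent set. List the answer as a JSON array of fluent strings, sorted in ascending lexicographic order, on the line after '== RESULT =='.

Regress step by step:
  through step 2 (move(hall,dock)): drop {at(dock)}, keep {have(k3), key_at(k3,office)}, require {at(hall), open(d_dock_hall)}
    → {at(hall), have(k3), key_at(k3,office), open(d_dock_hall)}
  through step 1 (move(dock,hall)): drop {at(hall)}, keep {have(k3), key_at(k3,office), open(d_dock_hall)}, require {at(dock), open(d_dock_hall)}
    → {at(dock), have(k3), key_at(k3,office), open(d_dock_hall)}

== RESULT ==
["at(dock)", "have(k3)", "key_at(k3,office)", "open(d_dock_hall)"]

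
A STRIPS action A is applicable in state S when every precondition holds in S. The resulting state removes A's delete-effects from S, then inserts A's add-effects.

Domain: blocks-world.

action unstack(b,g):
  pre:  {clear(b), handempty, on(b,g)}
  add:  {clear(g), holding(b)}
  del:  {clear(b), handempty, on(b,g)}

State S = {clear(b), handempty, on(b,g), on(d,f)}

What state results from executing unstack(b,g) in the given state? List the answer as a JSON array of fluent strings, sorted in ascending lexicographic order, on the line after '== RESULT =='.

Compute (S \ del) ∪ add:
  pre ⊆ S: {clear(b), handempty, on(b,g)} ⊆ S  — applicable
  S \ del = {on(d,f)}
  ∪ add   = {clear(g), holding(b), on(d,f)}

== RESULT ==
["clear(g)", "holding(b)", "on(d,f)"]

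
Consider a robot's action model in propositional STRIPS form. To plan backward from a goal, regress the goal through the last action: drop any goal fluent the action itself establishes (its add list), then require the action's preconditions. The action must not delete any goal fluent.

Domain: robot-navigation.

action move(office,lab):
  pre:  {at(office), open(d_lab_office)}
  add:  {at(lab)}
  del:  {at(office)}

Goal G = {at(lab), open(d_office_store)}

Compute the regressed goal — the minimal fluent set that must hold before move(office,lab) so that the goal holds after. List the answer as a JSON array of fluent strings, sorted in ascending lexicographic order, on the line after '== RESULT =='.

Compute (G \ add) ∪ pre:
  G ∩ del = {}  (empty — regression defined)
  G \ add = {at(lab), open(d_office_store)} \ {at(lab)} = {open(d_office_store)}
  ∪ pre   = {open(d_office_store)} ∪ {at(office), open(d_lab_office)}
          = {at(office), open(d_lab_office), open(d_office_store)}

== RESULT ==
["at(office)", "open(d_lab_office)", "open(d_office_store)"]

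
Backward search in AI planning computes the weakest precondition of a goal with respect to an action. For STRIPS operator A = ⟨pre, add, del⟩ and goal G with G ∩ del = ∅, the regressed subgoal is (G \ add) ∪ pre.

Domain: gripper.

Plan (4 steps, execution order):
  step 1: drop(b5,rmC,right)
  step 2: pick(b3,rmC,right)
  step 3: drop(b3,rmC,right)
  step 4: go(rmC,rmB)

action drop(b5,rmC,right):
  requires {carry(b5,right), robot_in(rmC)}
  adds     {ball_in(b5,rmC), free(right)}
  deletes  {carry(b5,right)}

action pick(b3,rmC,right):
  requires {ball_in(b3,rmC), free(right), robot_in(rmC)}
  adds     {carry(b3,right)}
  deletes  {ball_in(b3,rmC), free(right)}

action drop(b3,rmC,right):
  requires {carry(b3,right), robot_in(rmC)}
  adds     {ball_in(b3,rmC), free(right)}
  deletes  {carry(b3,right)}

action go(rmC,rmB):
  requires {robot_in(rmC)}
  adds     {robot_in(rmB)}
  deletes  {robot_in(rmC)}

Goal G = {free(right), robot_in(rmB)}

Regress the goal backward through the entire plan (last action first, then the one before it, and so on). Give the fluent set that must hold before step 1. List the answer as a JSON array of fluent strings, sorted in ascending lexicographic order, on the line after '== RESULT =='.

Regress step by step:
  through step 4 (go(rmC,rmB)): drop {robot_in(rmB)}, keep {free(right)}, require {robot_in(rmC)}
    → {free(right), robot_in(rmC)}
  through step 3 (drop(b3,rmC,right)): drop {free(right)}, keep {robot_in(rmC)}, require {carry(b3,right), robot_in(rmC)}
    → {carry(b3,right), robot_in(rmC)}
  through step 2 (pick(b3,rmC,right)): drop {carry(b3,right)}, keep {robot_in(rmC)}, require {ball_in(b3,rmC), free(right), robot_in(rmC)}
    → {ball_in(b3,rmC), free(right), robot_in(rmC)}
  through step 1 (drop(b5,rmC,right)): drop {free(right)}, keep {ball_in(b3,rmC), robot_in(rmC)}, require {carry(b5,right), robot_in(rmC)}
    → {ball_in(b3,rmC), carry(b5,right), robot_in(rmC)}

== RESULT ==
["ball_in(b3,rmC)", "carry(b5,right)", "robot_in(rmC)"]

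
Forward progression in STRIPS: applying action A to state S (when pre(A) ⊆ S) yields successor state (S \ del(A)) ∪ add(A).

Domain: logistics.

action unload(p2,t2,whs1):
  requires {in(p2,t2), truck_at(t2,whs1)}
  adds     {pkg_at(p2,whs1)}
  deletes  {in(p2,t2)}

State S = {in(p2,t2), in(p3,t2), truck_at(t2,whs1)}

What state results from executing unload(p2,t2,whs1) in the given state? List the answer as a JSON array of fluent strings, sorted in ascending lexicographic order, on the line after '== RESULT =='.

Compute (S \ del) ∪ add:
  pre ⊆ S: {in(p2,t2), truck_at(t2,whs1)} ⊆ S  — applicable
  S \ del = {in(p3,t2), truck_at(t2,whs1)}
  ∪ add   = {in(p3,t2), pkg_at(p2,whs1), truck_at(t2,whs1)}

== RESULT ==
["in(p3,t2)", "pkg_at(p2,whs1)", "truck_at(t2,whs1)"]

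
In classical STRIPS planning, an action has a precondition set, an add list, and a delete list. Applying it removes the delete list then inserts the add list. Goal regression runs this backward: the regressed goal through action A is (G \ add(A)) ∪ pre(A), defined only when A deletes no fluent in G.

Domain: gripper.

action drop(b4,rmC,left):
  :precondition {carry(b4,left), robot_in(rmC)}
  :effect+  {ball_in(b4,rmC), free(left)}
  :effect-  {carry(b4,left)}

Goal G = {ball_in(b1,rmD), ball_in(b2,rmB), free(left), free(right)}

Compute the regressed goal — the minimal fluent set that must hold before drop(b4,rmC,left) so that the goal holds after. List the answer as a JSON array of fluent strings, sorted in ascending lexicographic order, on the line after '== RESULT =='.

Compute (G \ add) ∪ pre:
  G ∩ del = {}  (empty — regression defined)
  G \ add = {ball_in(b1,rmD), ball_in(b2,rmB), free(left), free(right)} \ {ball_in(b4,rmC), free(left)} = {ball_in(b1,rmD), ball_in(b2,rmB), free(right)}
  ∪ pre   = {ball_in(b1,rmD), ball_in(b2,rmB), free(right)} ∪ {carry(b4,left), robot_in(rmC)}
          = {ball_in(b1,rmD), ball_in(b2,rmB), carry(b4,left), free(right), robot_in(rmC)}

== RESULT ==
["ball_in(b1,rmD)", "ball_in(b2,rmB)", "carry(b4,left)", "free(right)", "robot_in(rmC)"]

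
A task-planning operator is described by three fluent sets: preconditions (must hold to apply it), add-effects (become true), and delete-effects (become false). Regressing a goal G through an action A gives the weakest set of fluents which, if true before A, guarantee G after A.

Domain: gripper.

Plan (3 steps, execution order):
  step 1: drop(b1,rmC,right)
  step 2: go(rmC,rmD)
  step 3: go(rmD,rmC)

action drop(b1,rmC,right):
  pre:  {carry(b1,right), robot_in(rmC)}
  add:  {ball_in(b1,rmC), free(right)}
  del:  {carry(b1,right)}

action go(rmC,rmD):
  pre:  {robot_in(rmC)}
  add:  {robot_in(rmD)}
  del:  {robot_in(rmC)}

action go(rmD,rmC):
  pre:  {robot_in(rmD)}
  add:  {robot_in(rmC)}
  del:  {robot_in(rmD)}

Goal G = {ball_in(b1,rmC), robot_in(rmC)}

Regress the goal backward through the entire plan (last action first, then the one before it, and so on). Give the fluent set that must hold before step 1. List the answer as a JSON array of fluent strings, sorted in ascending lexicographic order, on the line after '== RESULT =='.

Regress step by step:
  through step 3 (go(rmD,rmC)): drop {robot_in(rmC)}, keep {ball_in(b1,rmC)}, require {robot_in(rmD)}
    → {ball_in(b1,rmC), robot_in(rmD)}
  through step 2 (go(rmC,rmD)): drop {robot_in(rmD)}, keep {ball_in(b1,rmC)}, require {robot_in(rmC)}
    → {ball_in(b1,rmC), robot_in(rmC)}
  through step 1 (drop(b1,rmC,right)): drop {ball_in(b1,rmC)}, keep {robot_in(rmC)}, require {carry(b1,right), robot_in(rmC)}
    → {carry(b1,right), robot_in(rmC)}

== RESULT ==
["carry(b1,right)", "robot_in(rmC)"]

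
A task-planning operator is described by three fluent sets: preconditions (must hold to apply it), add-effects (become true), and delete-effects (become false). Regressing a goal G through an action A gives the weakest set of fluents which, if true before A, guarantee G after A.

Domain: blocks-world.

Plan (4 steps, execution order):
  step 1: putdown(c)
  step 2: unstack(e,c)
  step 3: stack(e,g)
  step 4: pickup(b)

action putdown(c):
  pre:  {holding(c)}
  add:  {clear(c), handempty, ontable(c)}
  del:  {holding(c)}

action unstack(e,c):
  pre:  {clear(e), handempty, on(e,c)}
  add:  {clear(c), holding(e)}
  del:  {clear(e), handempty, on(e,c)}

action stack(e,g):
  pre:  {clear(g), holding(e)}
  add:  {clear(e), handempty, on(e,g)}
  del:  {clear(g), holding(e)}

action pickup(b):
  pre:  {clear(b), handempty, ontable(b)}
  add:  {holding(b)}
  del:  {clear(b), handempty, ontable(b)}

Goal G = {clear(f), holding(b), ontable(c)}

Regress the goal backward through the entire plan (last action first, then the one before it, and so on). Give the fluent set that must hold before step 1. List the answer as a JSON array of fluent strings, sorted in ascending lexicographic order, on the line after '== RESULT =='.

Work backward from the goal:
  through step 4 (pickup(b)): drop {holding(b)}, keep {clear(f), ontable(c)}, require {clear(b), handempty, ontable(b)}
    → {clear(b), clear(f), handempty, ontable(b), ontable(c)}
  through step 3 (stack(e,g)): drop {handempty}, keep {clear(b), clear(f), ontable(b), ontable(c)}, require {clear(g), holding(e)}
    → {clear(b), clear(f), clear(g), holding(e), ontable(b), ontable(c)}
  through step 2 (unstack(e,c)): drop {holding(e)}, keep {clear(b), clear(f), clear(g), ontable(b), ontable(c)}, require {clear(e), handempty, on(e,c)}
    → {clear(b), clear(e), clear(f), clear(g), handempty, on(e,c), ontable(b), ontable(c)}
  through step 1 (putdown(c)): drop {handempty, ontable(c)}, keep {clear(b), clear(e), clear(f), clear(g), on(e,c), ontable(b)}, require {holding(c)}
    → {clear(b), clear(e), clear(f), clear(g), holding(c), on(e,c), ontable(b)}

== RESULT ==
["clear(b)", "clear(e)", "clear(f)", "clear(g)", "holding(c)", "on(e,c)", "ontable(b)"]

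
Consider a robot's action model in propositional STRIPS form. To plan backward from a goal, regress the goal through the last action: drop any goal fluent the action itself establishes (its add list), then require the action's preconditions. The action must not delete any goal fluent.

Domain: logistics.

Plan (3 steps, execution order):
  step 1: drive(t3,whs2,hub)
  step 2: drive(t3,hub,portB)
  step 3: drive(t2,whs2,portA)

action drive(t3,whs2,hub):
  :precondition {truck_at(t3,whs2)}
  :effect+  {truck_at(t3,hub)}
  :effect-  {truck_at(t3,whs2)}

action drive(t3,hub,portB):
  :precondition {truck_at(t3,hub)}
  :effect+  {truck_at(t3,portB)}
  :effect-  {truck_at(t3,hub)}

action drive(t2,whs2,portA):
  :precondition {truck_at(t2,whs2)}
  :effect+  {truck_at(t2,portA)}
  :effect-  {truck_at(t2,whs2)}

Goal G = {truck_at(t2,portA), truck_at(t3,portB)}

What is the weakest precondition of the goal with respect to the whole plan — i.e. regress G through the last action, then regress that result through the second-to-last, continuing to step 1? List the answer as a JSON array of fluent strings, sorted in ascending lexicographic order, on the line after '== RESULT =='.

Work backward from the goal:
  through step 3 (drive(t2,whs2,portA)): drop {truck_at(t2,portA)}, keep {truck_at(t3,portB)}, require {truck_at(t2,whs2)}
    → {truck_at(t2,whs2), truck_at(t3,portB)}
  through step 2 (drive(t3,hub,portB)): drop {truck_at(t3,portB)}, keep {truck_at(t2,whs2)}, require {truck_at(t3,hub)}
    → {truck_at(t2,whs2), truck_at(t3,hub)}
  through step 1 (drive(t3,whs2,hub)): drop {truck_at(t3,hub)}, keep {truck_at(t2,whs2)}, require {truck_at(t3,whs2)}
    → {truck_at(t2,whs2), truck_at(t3,whs2)}

== RESULT ==
["truck_at(t2,whs2)", "truck_at(t3,whs2)"]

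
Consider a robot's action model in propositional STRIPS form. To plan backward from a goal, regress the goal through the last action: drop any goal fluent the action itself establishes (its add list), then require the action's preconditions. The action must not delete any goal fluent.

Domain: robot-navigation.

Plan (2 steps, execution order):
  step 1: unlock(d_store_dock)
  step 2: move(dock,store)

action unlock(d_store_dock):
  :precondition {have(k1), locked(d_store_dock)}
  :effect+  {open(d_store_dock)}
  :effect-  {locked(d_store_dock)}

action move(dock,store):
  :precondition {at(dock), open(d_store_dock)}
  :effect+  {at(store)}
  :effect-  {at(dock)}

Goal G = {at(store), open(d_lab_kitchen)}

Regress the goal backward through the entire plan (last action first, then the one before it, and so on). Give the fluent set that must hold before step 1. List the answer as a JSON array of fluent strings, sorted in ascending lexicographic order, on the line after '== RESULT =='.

Work backward from the goal:
  through step 2 (move(dock,store)): drop {at(store)}, keep {open(d_lab_kitchen)}, require {at(dock), open(d_store_dock)}
    → {at(dock), open(d_lab_kitchen), open(d_store_dock)}
  through step 1 (unlock(d_store_dock)): drop {open(d_store_dock)}, keep {at(dock), open(d_lab_kitchen)}, require {have(k1), locked(d_store_dock)}
    → {at(dock), have(k1), locked(d_store_dock), open(d_lab_kitchen)}

== RESULT ==
["at(dock)", "have(k1)", "locked(d_store_dock)", "open(d_lab_kitchen)"]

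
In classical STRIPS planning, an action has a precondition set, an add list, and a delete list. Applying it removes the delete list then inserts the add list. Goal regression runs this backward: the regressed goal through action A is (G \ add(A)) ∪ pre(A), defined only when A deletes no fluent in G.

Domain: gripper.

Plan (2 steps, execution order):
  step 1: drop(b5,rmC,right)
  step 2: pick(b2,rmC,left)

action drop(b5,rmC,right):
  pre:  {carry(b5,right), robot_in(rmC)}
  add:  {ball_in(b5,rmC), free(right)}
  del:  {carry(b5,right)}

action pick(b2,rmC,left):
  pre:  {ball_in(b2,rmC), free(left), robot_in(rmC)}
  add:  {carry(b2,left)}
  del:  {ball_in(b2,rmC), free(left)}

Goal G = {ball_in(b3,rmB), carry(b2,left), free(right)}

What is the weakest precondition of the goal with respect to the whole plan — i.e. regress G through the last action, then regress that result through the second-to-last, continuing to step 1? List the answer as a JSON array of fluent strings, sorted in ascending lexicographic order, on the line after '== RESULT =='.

Regress step by step:
  through step 2 (pick(b2,rmC,left)): drop {carry(b2,left)}, keep {ball_in(b3,rmB), free(right)}, require {ball_in(b2,rmC), free(left), robot_in(rmC)}
    → {ball_in(b2,rmC), ball_in(b3,rmB), free(left), free(right), robot_in(rmC)}
  through step 1 (drop(b5,rmC,right)): drop {free(right)}, keep {ball_in(b2,rmC), ball_in(b3,rmB), free(left), robot_in(rmC)}, require {carry(b5,right), robot_in(rmC)}
    → {ball_in(b2,rmC), ball_in(b3,rmB), carry(b5,right), free(left), robot_in(rmC)}

== RESULT ==
["ball_in(b2,rmC)", "ball_in(b3,rmB)", "carry(b5,right)", "free(left)", "robot_in(rmC)"]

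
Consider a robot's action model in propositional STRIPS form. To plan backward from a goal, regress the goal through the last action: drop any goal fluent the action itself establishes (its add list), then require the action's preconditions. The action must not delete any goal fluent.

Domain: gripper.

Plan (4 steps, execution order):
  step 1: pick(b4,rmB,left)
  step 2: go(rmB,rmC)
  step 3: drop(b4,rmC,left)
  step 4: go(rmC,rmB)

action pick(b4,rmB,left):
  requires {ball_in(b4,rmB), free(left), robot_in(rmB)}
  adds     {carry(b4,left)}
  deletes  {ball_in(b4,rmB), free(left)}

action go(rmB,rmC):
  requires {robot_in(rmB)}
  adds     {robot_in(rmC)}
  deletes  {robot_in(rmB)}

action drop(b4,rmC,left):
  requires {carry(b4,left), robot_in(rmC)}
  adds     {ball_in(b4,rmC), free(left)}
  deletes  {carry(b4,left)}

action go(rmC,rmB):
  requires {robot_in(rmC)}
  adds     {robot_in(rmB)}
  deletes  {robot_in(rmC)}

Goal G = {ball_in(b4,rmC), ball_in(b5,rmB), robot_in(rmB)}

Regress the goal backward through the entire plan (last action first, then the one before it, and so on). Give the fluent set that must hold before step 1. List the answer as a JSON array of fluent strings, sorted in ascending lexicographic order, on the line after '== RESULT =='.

Regress step by step:
  through step 4 (go(rmC,rmB)): drop {robot_in(rmB)}, keep {ball_in(b4,rmC), ball_in(b5,rmB)}, require {robot_in(rmC)}
    → {ball_in(b4,rmC), ball_in(b5,rmB), robot_in(rmC)}
  through step 3 (drop(b4,rmC,left)): drop {ball_in(b4,rmC)}, keep {ball_in(b5,rmB), robot_in(rmC)}, require {carry(b4,left), robot_in(rmC)}
    → {ball_in(b5,rmB), carry(b4,left), robot_in(rmC)}
  through step 2 (go(rmB,rmC)): drop {robot_in(rmC)}, keep {ball_in(b5,rmB), carry(b4,left)}, require {robot_in(rmB)}
    → {ball_in(b5,rmB), carry(b4,left), robot_in(rmB)}
  through step 1 (pick(b4,rmB,left)): drop {carry(b4,left)}, keep {ball_in(b5,rmB), robot_in(rmB)}, require {ball_in(b4,rmB), free(left), robot_in(rmB)}
    → {ball_in(b4,rmB), ball_in(b5,rmB), free(left), robot_in(rmB)}

== RESULT ==
["ball_in(b4,rmB)", "ball_in(b5,rmB)", "free(left)", "robot_in(rmB)"]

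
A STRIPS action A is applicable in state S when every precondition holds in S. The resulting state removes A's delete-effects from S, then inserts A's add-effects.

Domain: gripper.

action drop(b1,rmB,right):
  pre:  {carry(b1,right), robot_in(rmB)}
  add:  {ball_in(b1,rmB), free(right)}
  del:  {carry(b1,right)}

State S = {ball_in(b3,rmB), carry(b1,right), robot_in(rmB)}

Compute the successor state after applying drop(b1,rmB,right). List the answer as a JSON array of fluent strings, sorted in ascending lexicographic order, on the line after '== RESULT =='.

Compute (S \ del) ∪ add:
  pre ⊆ S: {carry(b1,right), robot_in(rmB)} ⊆ S  — applicable
  S \ del = {ball_in(b3,rmB), robot_in(rmB)}
  ∪ add   = {ball_in(b1,rmB), ball_in(b3,rmB), free(right), robot_in(rmB)}

== RESULT ==
["ball_in(b1,rmB)", "ball_in(b3,rmB)", "free(right)", "robot_in(rmB)"]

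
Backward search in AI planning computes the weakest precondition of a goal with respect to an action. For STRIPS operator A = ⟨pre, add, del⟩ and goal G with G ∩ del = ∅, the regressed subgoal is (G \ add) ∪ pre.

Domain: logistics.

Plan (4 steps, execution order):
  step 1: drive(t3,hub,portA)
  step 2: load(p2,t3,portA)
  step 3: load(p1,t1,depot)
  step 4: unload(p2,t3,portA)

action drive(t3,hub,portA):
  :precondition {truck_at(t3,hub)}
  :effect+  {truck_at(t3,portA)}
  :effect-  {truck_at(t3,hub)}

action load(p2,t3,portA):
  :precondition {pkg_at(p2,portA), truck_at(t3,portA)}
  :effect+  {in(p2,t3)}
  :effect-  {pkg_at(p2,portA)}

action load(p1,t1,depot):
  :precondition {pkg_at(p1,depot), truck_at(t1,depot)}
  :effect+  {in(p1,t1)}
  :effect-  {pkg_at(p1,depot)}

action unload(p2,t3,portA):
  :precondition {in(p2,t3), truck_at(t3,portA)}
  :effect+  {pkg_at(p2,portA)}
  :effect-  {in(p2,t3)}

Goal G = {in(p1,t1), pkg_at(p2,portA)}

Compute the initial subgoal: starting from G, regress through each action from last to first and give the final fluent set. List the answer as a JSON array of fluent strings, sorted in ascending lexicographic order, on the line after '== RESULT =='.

Regress step by step:
  through step 4 (unload(p2,t3,portA)): drop {pkg_at(p2,portA)}, keep {in(p1,t1)}, require {in(p2,t3), truck_at(t3,portA)}
    → {in(p1,t1), in(p2,t3), truck_at(t3,portA)}
  through step 3 (load(p1,t1,depot)): drop {in(p1,t1)}, keep {in(p2,t3), truck_at(t3,portA)}, require {pkg_at(p1,depot), truck_at(t1,depot)}
    → {in(p2,t3), pkg_at(p1,depot), truck_at(t1,depot), truck_at(t3,portA)}
  through step 2 (load(p2,t3,portA)): drop {in(p2,t3)}, keep {pkg_at(p1,depot), truck_at(t1,depot), truck_at(t3,portA)}, require {pkg_at(p2,portA), truck_at(t3,portA)}
    → {pkg_at(p1,depot), pkg_at(p2,portA), truck_at(t1,depot), truck_at(t3,portA)}
  through step 1 (drive(t3,hub,portA)): drop {truck_at(t3,portA)}, keep {pkg_at(p1,depot), pkg_at(p2,portA), truck_at(t1,depot)}, require {truck_at(t3,hub)}
    → {pkg_at(p1,depot), pkg_at(p2,portA), truck_at(t1,depot), truck_at(t3,hub)}

== RESULT ==
["pkg_at(p1,depot)", "pkg_at(p2,portA)", "truck_at(t1,depot)", "truck_at(t3,hub)"]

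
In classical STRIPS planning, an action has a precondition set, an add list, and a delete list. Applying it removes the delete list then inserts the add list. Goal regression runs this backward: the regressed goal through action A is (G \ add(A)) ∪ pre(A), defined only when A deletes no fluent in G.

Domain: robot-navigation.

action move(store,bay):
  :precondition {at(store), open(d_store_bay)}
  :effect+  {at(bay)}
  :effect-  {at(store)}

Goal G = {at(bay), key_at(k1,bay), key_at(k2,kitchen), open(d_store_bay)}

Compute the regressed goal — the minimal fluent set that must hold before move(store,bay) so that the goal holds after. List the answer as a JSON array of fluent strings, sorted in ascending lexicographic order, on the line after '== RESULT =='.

Regress:
  G ∩ del = {}  (empty — regression defined)
  G \ add = {at(bay), key_at(k1,bay), key_at(k2,kitchen), open(d_store_bay)} \ {at(bay)} = {key_at(k1,bay), key_at(k2,kitchen), open(d_store_bay)}
  ∪ pre   = {key_at(k1,bay), key_at(k2,kitchen), open(d_store_bay)} ∪ {at(store), open(d_store_bay)}
          = {at(store), key_at(k1,bay), key_at(k2,kitchen), open(d_store_bay)}

== RESULT ==
["at(store)", "key_at(k1,bay)", "key_at(k2,kitchen)", "open(d_store_bay)"]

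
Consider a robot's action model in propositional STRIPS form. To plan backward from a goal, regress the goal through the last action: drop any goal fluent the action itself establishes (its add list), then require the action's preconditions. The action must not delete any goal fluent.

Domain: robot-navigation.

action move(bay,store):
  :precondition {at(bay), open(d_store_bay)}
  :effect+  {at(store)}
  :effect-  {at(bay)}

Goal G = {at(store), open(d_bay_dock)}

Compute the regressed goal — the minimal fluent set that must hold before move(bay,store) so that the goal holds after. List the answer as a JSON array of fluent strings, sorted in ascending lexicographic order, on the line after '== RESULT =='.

Regress:
  G ∩ del = {}  (empty — regression defined)
  G \ add = {at(store), open(d_bay_dock)} \ {at(store)} = {open(d_bay_dock)}
  ∪ pre   = {open(d_bay_dock)} ∪ {at(bay), open(d_store_bay)}
          = {at(bay), open(d_bay_dock), open(d_store_bay)}

== RESULT ==
["at(bay)", "open(d_bay_dock)", "open(d_store_bay)"]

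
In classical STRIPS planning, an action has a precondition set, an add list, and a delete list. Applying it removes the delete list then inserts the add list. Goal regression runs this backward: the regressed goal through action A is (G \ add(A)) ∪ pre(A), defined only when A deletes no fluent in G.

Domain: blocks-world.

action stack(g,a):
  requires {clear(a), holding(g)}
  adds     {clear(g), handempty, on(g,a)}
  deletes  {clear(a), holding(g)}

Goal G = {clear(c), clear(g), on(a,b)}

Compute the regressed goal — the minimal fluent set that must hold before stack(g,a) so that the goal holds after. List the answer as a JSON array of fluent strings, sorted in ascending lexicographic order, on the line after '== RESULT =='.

Regress:
  G ∩ del = {}  (empty — regression defined)
  G \ add = {clear(c), clear(g), on(a,b)} \ {clear(g), handempty, on(g,a)} = {clear(c), on(a,b)}
  ∪ pre   = {clear(c), on(a,b)} ∪ {clear(a), holding(g)}
          = {clear(a), clear(c), holding(g), on(a,b)}

== RESULT ==
["clear(a)", "clear(c)", "holding(g)", "on(a,b)"]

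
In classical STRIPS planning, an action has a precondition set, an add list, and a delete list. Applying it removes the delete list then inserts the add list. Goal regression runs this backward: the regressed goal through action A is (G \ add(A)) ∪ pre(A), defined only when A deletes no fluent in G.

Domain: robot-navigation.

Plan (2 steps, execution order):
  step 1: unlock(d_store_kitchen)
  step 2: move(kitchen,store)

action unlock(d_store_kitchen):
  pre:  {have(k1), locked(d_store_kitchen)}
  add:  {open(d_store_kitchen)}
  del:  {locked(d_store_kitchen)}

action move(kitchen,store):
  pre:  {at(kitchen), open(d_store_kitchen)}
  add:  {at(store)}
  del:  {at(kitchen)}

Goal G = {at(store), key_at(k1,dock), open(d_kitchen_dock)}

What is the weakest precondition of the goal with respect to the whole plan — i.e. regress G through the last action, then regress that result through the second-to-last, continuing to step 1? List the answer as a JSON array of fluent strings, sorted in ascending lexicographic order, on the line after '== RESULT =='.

Work backward from the goal:
  through step 2 (move(kitchen,store)): drop {at(store)}, keep {key_at(k1,dock), open(d_kitchen_dock)}, require {at(kitchen), open(d_store_kitchen)}
    → {at(kitchen), key_at(k1,dock), open(d_kitchen_dock), open(d_store_kitchen)}
  through step 1 (unlock(d_store_kitchen)): drop {open(d_store_kitchen)}, keep {at(kitchen), key_at(k1,dock), open(d_kitchen_dock)}, require {have(k1), locked(d_store_kitchen)}
    → {at(kitchen), have(k1), key_at(k1,dock), locked(d_store_kitchen), open(d_kitchen_dock)}

== RESULT ==
["at(kitchen)", "have(k1)", "key_at(k1,dock)", "locked(d_store_kitchen)", "open(d_kitchen_dock)"]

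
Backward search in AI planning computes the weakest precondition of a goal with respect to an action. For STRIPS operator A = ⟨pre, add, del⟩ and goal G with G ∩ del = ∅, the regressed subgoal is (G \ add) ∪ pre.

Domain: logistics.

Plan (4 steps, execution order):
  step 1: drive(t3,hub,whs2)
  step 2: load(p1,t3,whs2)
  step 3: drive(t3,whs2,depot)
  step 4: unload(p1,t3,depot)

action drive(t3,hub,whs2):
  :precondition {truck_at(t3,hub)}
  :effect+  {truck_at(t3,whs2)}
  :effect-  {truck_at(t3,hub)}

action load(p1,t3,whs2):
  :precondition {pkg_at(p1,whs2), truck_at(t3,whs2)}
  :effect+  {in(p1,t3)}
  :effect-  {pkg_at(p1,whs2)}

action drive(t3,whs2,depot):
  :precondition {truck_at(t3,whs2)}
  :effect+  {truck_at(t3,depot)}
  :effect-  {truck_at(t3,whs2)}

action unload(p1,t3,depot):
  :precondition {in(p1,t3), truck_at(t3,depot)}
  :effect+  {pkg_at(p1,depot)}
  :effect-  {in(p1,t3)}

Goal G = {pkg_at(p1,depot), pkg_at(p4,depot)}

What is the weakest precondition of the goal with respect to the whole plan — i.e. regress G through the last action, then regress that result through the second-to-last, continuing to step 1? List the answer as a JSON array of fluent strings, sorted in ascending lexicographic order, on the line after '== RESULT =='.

Regress step by step:
  through step 4 (unload(p1,t3,depot)): drop {pkg_at(p1,depot)}, keep {pkg_at(p4,depot)}, require {in(p1,t3), truck_at(t3,depot)}
    → {in(p1,t3), pkg_at(p4,depot), truck_at(t3,depot)}
  through step 3 (drive(t3,whs2,depot)): drop {truck_at(t3,depot)}, keep {in(p1,t3), pkg_at(p4,depot)}, require {truck_at(t3,whs2)}
    → {in(p1,t3), pkg_at(p4,depot), truck_at(t3,whs2)}
  through step 2 (load(p1,t3,whs2)): drop {in(p1,t3)}, keep {pkg_at(p4,depot), truck_at(t3,whs2)}, require {pkg_at(p1,whs2), truck_at(t3,whs2)}
    → {pkg_at(p1,whs2), pkg_at(p4,depot), truck_at(t3,whs2)}
  through step 1 (drive(t3,hub,whs2)): drop {truck_at(t3,whs2)}, keep {pkg_at(p1,whs2), pkg_at(p4,depot)}, require {truck_at(t3,hub)}
    → {pkg_at(p1,whs2), pkg_at(p4,depot), truck_at(t3,hub)}

== RESULT ==
["pkg_at(p1,whs2)", "pkg_at(p4,depot)", "truck_at(t3,hub)"]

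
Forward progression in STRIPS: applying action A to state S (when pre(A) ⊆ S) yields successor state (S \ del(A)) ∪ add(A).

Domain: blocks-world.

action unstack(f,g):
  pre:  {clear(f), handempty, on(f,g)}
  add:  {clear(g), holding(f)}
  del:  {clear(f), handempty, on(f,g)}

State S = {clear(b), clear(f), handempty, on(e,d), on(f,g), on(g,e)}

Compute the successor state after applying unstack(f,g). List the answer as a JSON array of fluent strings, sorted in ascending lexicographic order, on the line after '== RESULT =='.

Progress:
  pre ⊆ S: {clear(f), handempty, on(f,g)} ⊆ S  — applicable
  S \ del = {clear(b), on(e,d), on(g,e)}
  ∪ add   = {clear(b), clear(g), holding(f), on(e,d), on(g,e)}

== RESULT ==
["clear(b)", "clear(g)", "holding(f)", "on(e,d)", "on(g,e)"]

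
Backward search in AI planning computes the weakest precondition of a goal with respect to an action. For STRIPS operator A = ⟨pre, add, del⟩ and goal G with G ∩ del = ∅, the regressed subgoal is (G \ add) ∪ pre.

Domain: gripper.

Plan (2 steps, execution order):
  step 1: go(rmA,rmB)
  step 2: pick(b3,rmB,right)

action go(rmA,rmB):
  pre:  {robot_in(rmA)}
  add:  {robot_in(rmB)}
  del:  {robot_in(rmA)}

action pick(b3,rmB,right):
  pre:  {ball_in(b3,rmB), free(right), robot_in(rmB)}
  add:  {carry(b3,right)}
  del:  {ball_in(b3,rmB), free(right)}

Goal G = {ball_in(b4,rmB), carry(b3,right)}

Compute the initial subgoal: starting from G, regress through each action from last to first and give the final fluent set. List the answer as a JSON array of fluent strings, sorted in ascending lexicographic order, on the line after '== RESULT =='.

Regress step by step:
  through step 2 (pick(b3,rmB,right)): drop {carry(b3,right)}, keep {ball_in(b4,rmB)}, require {ball_in(b3,rmB), free(right), robot_in(rmB)}
    → {ball_in(b3,rmB), ball_in(b4,rmB), free(right), robot_in(rmB)}
  through step 1 (go(rmA,rmB)): drop {robot_in(rmB)}, keep {ball_in(b3,rmB), ball_in(b4,rmB), free(right)}, require {robot_in(rmA)}
    → {ball_in(b3,rmB), ball_in(b4,rmB), free(right), robot_in(rmA)}

== RESULT ==
["ball_in(b3,rmB)", "ball_in(b4,rmB)", "free(right)", "robot_in(rmA)"]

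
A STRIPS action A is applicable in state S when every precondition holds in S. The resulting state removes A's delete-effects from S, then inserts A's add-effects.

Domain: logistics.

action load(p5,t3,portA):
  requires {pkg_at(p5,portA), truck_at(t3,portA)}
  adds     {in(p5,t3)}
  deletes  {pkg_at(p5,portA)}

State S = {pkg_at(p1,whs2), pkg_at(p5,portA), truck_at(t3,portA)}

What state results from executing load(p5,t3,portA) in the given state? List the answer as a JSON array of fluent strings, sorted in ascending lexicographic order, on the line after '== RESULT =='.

Compute (S \ del) ∪ add:
  pre ⊆ S: {pkg_at(p5,portA), truck_at(t3,portA)} ⊆ S  — applicable
  S \ del = {pkg_at(p1,whs2), truck_at(t3,portA)}
  ∪ add   = {in(p5,t3), pkg_at(p1,whs2), truck_at(t3,portA)}

== RESULT ==
["in(p5,t3)", "pkg_at(p1,whs2)", "truck_at(t3,portA)"]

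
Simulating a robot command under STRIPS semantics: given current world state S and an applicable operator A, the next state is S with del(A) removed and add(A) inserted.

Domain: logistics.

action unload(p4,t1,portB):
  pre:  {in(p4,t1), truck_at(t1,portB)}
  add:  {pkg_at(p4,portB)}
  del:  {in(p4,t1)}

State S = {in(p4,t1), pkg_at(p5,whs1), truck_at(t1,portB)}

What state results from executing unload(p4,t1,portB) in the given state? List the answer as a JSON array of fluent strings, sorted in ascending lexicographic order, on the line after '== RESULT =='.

Compute (S \ del) ∪ add:
  pre ⊆ S: {in(p4,t1), truck_at(t1,portB)} ⊆ S  — applicable
  S \ del = {pkg_at(p5,whs1), truck_at(t1,portB)}
  ∪ add   = {pkg_at(p4,portB), pkg_at(p5,whs1), truck_at(t1,portB)}

== RESULT ==
["pkg_at(p4,portB)", "pkg_at(p5,whs1)", "truck_at(t1,portB)"]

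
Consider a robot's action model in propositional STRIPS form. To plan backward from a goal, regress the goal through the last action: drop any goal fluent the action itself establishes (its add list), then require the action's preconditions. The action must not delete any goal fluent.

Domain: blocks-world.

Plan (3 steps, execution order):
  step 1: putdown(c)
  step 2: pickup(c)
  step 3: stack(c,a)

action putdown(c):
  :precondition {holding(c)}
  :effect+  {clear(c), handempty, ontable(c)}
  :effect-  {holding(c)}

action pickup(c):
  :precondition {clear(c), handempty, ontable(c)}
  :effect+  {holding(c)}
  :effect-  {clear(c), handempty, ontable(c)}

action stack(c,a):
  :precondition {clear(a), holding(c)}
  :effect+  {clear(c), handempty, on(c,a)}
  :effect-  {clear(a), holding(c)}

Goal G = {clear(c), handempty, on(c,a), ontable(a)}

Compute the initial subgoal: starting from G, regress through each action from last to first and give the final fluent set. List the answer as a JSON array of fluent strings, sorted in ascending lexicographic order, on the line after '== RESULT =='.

Regress step by step:
  through step 3 (stack(c,a)): drop {clear(c), handempty, on(c,a)}, keep {ontable(a)}, require {clear(a), holding(c)}
    → {clear(a), holding(c), ontable(a)}
  through step 2 (pickup(c)): drop {holding(c)}, keep {clear(a), ontable(a)}, require {clear(c), handempty, ontable(c)}
    → {clear(a), clear(c), handempty, ontable(a), ontable(c)}
  through step 1 (putdown(c)): drop {clear(c), handempty, ontable(c)}, keep {clear(a), ontable(a)}, require {holding(c)}
    → {clear(a), holding(c), ontable(a)}

== RESULT ==
["clear(a)", "holding(c)", "ontable(a)"]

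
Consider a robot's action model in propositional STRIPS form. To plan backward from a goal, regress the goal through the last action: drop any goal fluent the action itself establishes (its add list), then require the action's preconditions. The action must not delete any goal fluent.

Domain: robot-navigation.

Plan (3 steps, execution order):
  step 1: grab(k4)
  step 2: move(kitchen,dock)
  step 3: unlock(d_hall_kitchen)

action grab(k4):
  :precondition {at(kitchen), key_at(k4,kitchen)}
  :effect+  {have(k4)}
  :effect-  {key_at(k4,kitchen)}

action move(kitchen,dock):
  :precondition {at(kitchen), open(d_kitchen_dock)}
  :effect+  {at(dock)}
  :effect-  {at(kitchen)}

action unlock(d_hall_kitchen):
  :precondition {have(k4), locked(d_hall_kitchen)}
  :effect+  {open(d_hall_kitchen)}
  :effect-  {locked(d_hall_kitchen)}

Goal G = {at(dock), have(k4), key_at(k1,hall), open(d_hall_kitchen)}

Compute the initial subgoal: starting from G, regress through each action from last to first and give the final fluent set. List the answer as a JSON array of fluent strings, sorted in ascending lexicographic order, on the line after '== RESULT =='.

Work backward from the goal:
  through step 3 (unlock(d_hall_kitchen)): drop {open(d_hall_kitchen)}, keep {at(dock), have(k4), key_at(k1,hall)}, require {have(k4), locked(d_hall_kitchen)}
    → {at(dock), have(k4), key_at(k1,hall), locked(d_hall_kitchen)}
  through step 2 (move(kitchen,dock)): drop {at(dock)}, keep {have(k4), key_at(k1,hall), locked(d_hall_kitchen)}, require {at(kitchen), open(d_kitchen_dock)}
    → {at(kitchen), have(k4), key_at(k1,hall), locked(d_hall_kitchen), open(d_kitchen_dock)}
  through step 1 (grab(k4)): drop {have(k4)}, keep {at(kitchen), key_at(k1,hall), locked(d_hall_kitchen), open(d_kitchen_dock)}, require {at(kitchen), key_at(k4,kitchen)}
    → {at(kitchen), key_at(k1,hall), key_at(k4,kitchen), locked(d_hall_kitchen), open(d_kitchen_dock)}

== RESULT ==
["at(kitchen)", "key_at(k1,hall)", "key_at(k4,kitchen)", "locked(d_hall_kitchen)", "open(d_kitchen_dock)"]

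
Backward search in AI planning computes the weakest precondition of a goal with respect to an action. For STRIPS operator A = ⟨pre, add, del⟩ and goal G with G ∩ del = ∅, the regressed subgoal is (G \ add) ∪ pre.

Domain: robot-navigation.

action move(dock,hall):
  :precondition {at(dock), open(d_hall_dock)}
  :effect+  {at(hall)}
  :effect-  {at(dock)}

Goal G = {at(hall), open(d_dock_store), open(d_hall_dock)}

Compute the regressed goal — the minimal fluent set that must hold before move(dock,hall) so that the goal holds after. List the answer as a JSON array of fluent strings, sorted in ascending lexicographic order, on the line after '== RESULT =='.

Regress:
  G ∩ del = {}  (empty — regression defined)
  G \ add = {at(hall), open(d_dock_store), open(d_hall_dock)} \ {at(hall)} = {open(d_dock_store), open(d_hall_dock)}
  ∪ pre   = {open(d_dock_store), open(d_hall_dock)} ∪ {at(dock), open(d_hall_dock)}
          = {at(dock), open(d_dock_store), open(d_hall_dock)}

== RESULT ==
["at(dock)", "open(d_dock_store)", "open(d_hall_dock)"]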